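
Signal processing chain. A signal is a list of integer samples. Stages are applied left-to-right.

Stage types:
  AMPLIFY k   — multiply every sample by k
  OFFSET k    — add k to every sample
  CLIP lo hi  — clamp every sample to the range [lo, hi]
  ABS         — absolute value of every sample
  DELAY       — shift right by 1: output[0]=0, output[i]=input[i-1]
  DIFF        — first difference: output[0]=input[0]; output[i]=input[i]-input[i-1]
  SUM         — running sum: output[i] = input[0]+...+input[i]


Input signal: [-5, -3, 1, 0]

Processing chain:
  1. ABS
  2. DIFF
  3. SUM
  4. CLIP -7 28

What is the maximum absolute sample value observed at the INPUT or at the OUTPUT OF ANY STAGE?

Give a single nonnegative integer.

Answer: 5

Derivation:
Input: [-5, -3, 1, 0] (max |s|=5)
Stage 1 (ABS): |-5|=5, |-3|=3, |1|=1, |0|=0 -> [5, 3, 1, 0] (max |s|=5)
Stage 2 (DIFF): s[0]=5, 3-5=-2, 1-3=-2, 0-1=-1 -> [5, -2, -2, -1] (max |s|=5)
Stage 3 (SUM): sum[0..0]=5, sum[0..1]=3, sum[0..2]=1, sum[0..3]=0 -> [5, 3, 1, 0] (max |s|=5)
Stage 4 (CLIP -7 28): clip(5,-7,28)=5, clip(3,-7,28)=3, clip(1,-7,28)=1, clip(0,-7,28)=0 -> [5, 3, 1, 0] (max |s|=5)
Overall max amplitude: 5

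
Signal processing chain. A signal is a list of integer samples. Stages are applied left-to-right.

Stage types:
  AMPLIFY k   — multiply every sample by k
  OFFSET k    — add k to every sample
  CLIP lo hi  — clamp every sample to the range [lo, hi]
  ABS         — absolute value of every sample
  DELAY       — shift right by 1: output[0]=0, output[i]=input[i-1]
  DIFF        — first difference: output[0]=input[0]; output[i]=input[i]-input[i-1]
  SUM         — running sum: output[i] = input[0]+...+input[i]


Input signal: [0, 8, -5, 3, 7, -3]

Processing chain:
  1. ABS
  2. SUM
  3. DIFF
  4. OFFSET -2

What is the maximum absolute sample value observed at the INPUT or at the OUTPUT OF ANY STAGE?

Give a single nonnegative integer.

Answer: 26

Derivation:
Input: [0, 8, -5, 3, 7, -3] (max |s|=8)
Stage 1 (ABS): |0|=0, |8|=8, |-5|=5, |3|=3, |7|=7, |-3|=3 -> [0, 8, 5, 3, 7, 3] (max |s|=8)
Stage 2 (SUM): sum[0..0]=0, sum[0..1]=8, sum[0..2]=13, sum[0..3]=16, sum[0..4]=23, sum[0..5]=26 -> [0, 8, 13, 16, 23, 26] (max |s|=26)
Stage 3 (DIFF): s[0]=0, 8-0=8, 13-8=5, 16-13=3, 23-16=7, 26-23=3 -> [0, 8, 5, 3, 7, 3] (max |s|=8)
Stage 4 (OFFSET -2): 0+-2=-2, 8+-2=6, 5+-2=3, 3+-2=1, 7+-2=5, 3+-2=1 -> [-2, 6, 3, 1, 5, 1] (max |s|=6)
Overall max amplitude: 26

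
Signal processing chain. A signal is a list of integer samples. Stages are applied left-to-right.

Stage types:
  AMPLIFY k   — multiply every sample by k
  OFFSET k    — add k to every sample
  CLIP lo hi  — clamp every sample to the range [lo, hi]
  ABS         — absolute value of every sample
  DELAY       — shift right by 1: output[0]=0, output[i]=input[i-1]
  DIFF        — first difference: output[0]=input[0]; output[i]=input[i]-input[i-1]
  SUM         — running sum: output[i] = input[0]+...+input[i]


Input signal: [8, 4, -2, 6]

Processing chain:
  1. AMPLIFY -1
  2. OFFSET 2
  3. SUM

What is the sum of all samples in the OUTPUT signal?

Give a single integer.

Input: [8, 4, -2, 6]
Stage 1 (AMPLIFY -1): 8*-1=-8, 4*-1=-4, -2*-1=2, 6*-1=-6 -> [-8, -4, 2, -6]
Stage 2 (OFFSET 2): -8+2=-6, -4+2=-2, 2+2=4, -6+2=-4 -> [-6, -2, 4, -4]
Stage 3 (SUM): sum[0..0]=-6, sum[0..1]=-8, sum[0..2]=-4, sum[0..3]=-8 -> [-6, -8, -4, -8]
Output sum: -26

Answer: -26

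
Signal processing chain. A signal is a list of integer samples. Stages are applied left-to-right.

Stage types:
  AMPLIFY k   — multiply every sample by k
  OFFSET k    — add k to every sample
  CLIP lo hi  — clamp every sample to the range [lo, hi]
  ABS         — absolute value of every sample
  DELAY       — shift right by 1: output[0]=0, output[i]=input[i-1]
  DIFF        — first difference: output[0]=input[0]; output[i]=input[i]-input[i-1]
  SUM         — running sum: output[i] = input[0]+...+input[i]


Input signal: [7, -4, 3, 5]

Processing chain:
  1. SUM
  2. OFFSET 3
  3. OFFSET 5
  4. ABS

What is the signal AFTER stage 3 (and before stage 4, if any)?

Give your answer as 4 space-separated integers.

Answer: 15 11 14 19

Derivation:
Input: [7, -4, 3, 5]
Stage 1 (SUM): sum[0..0]=7, sum[0..1]=3, sum[0..2]=6, sum[0..3]=11 -> [7, 3, 6, 11]
Stage 2 (OFFSET 3): 7+3=10, 3+3=6, 6+3=9, 11+3=14 -> [10, 6, 9, 14]
Stage 3 (OFFSET 5): 10+5=15, 6+5=11, 9+5=14, 14+5=19 -> [15, 11, 14, 19]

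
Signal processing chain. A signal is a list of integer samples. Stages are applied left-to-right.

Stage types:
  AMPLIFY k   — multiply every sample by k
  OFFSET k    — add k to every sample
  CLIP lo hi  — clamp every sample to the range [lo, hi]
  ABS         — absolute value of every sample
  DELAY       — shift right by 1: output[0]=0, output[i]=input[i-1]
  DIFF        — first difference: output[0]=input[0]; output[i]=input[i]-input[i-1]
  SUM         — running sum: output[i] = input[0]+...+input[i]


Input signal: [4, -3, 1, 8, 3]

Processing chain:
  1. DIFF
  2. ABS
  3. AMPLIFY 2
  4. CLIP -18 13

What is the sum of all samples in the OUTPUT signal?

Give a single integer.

Input: [4, -3, 1, 8, 3]
Stage 1 (DIFF): s[0]=4, -3-4=-7, 1--3=4, 8-1=7, 3-8=-5 -> [4, -7, 4, 7, -5]
Stage 2 (ABS): |4|=4, |-7|=7, |4|=4, |7|=7, |-5|=5 -> [4, 7, 4, 7, 5]
Stage 3 (AMPLIFY 2): 4*2=8, 7*2=14, 4*2=8, 7*2=14, 5*2=10 -> [8, 14, 8, 14, 10]
Stage 4 (CLIP -18 13): clip(8,-18,13)=8, clip(14,-18,13)=13, clip(8,-18,13)=8, clip(14,-18,13)=13, clip(10,-18,13)=10 -> [8, 13, 8, 13, 10]
Output sum: 52

Answer: 52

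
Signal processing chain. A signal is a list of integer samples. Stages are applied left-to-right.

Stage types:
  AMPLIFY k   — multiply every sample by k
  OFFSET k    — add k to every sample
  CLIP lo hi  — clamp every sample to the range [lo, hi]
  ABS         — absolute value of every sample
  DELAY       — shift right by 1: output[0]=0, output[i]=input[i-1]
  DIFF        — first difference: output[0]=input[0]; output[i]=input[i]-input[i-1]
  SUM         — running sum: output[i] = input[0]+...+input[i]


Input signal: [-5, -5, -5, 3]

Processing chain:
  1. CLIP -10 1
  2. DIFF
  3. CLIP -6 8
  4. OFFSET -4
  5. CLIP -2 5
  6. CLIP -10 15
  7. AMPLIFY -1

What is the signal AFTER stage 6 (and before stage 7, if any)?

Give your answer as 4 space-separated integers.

Answer: -2 -2 -2 2

Derivation:
Input: [-5, -5, -5, 3]
Stage 1 (CLIP -10 1): clip(-5,-10,1)=-5, clip(-5,-10,1)=-5, clip(-5,-10,1)=-5, clip(3,-10,1)=1 -> [-5, -5, -5, 1]
Stage 2 (DIFF): s[0]=-5, -5--5=0, -5--5=0, 1--5=6 -> [-5, 0, 0, 6]
Stage 3 (CLIP -6 8): clip(-5,-6,8)=-5, clip(0,-6,8)=0, clip(0,-6,8)=0, clip(6,-6,8)=6 -> [-5, 0, 0, 6]
Stage 4 (OFFSET -4): -5+-4=-9, 0+-4=-4, 0+-4=-4, 6+-4=2 -> [-9, -4, -4, 2]
Stage 5 (CLIP -2 5): clip(-9,-2,5)=-2, clip(-4,-2,5)=-2, clip(-4,-2,5)=-2, clip(2,-2,5)=2 -> [-2, -2, -2, 2]
Stage 6 (CLIP -10 15): clip(-2,-10,15)=-2, clip(-2,-10,15)=-2, clip(-2,-10,15)=-2, clip(2,-10,15)=2 -> [-2, -2, -2, 2]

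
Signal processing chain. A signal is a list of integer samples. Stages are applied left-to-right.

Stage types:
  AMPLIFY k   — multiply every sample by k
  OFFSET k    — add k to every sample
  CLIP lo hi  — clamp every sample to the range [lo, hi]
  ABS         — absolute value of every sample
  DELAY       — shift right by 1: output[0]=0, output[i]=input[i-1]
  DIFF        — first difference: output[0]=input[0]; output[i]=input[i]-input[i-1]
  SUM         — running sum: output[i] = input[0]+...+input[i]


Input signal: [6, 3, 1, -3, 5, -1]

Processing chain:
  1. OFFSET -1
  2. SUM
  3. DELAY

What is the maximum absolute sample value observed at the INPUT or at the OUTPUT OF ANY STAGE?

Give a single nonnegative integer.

Input: [6, 3, 1, -3, 5, -1] (max |s|=6)
Stage 1 (OFFSET -1): 6+-1=5, 3+-1=2, 1+-1=0, -3+-1=-4, 5+-1=4, -1+-1=-2 -> [5, 2, 0, -4, 4, -2] (max |s|=5)
Stage 2 (SUM): sum[0..0]=5, sum[0..1]=7, sum[0..2]=7, sum[0..3]=3, sum[0..4]=7, sum[0..5]=5 -> [5, 7, 7, 3, 7, 5] (max |s|=7)
Stage 3 (DELAY): [0, 5, 7, 7, 3, 7] = [0, 5, 7, 7, 3, 7] -> [0, 5, 7, 7, 3, 7] (max |s|=7)
Overall max amplitude: 7

Answer: 7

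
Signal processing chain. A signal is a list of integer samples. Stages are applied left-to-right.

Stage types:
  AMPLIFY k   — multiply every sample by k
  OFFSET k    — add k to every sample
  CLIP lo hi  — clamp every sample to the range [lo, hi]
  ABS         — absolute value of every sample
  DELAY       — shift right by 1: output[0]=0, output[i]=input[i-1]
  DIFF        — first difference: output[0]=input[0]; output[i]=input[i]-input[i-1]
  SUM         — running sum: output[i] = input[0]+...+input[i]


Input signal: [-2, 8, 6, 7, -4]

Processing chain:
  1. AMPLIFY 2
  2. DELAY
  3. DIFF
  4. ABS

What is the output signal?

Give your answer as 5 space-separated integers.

Input: [-2, 8, 6, 7, -4]
Stage 1 (AMPLIFY 2): -2*2=-4, 8*2=16, 6*2=12, 7*2=14, -4*2=-8 -> [-4, 16, 12, 14, -8]
Stage 2 (DELAY): [0, -4, 16, 12, 14] = [0, -4, 16, 12, 14] -> [0, -4, 16, 12, 14]
Stage 3 (DIFF): s[0]=0, -4-0=-4, 16--4=20, 12-16=-4, 14-12=2 -> [0, -4, 20, -4, 2]
Stage 4 (ABS): |0|=0, |-4|=4, |20|=20, |-4|=4, |2|=2 -> [0, 4, 20, 4, 2]

Answer: 0 4 20 4 2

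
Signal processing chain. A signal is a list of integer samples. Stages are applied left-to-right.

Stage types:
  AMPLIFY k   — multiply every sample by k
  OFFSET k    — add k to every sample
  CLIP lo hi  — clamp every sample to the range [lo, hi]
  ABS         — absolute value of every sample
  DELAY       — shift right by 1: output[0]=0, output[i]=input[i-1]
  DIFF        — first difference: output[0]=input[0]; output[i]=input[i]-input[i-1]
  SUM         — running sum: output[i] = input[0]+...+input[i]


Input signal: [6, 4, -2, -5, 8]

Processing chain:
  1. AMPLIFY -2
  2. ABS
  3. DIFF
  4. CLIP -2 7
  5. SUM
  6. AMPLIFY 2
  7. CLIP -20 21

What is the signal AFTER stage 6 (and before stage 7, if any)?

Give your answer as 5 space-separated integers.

Input: [6, 4, -2, -5, 8]
Stage 1 (AMPLIFY -2): 6*-2=-12, 4*-2=-8, -2*-2=4, -5*-2=10, 8*-2=-16 -> [-12, -8, 4, 10, -16]
Stage 2 (ABS): |-12|=12, |-8|=8, |4|=4, |10|=10, |-16|=16 -> [12, 8, 4, 10, 16]
Stage 3 (DIFF): s[0]=12, 8-12=-4, 4-8=-4, 10-4=6, 16-10=6 -> [12, -4, -4, 6, 6]
Stage 4 (CLIP -2 7): clip(12,-2,7)=7, clip(-4,-2,7)=-2, clip(-4,-2,7)=-2, clip(6,-2,7)=6, clip(6,-2,7)=6 -> [7, -2, -2, 6, 6]
Stage 5 (SUM): sum[0..0]=7, sum[0..1]=5, sum[0..2]=3, sum[0..3]=9, sum[0..4]=15 -> [7, 5, 3, 9, 15]
Stage 6 (AMPLIFY 2): 7*2=14, 5*2=10, 3*2=6, 9*2=18, 15*2=30 -> [14, 10, 6, 18, 30]

Answer: 14 10 6 18 30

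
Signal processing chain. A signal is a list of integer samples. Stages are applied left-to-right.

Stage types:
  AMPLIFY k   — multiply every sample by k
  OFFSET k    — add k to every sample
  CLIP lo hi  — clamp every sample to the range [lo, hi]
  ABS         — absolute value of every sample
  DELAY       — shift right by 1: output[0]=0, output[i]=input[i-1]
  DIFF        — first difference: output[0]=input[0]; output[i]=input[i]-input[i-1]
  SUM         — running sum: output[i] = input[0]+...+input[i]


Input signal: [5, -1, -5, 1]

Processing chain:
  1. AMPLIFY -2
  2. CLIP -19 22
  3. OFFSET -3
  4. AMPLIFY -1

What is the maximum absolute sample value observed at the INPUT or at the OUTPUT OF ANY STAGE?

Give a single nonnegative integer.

Answer: 13

Derivation:
Input: [5, -1, -5, 1] (max |s|=5)
Stage 1 (AMPLIFY -2): 5*-2=-10, -1*-2=2, -5*-2=10, 1*-2=-2 -> [-10, 2, 10, -2] (max |s|=10)
Stage 2 (CLIP -19 22): clip(-10,-19,22)=-10, clip(2,-19,22)=2, clip(10,-19,22)=10, clip(-2,-19,22)=-2 -> [-10, 2, 10, -2] (max |s|=10)
Stage 3 (OFFSET -3): -10+-3=-13, 2+-3=-1, 10+-3=7, -2+-3=-5 -> [-13, -1, 7, -5] (max |s|=13)
Stage 4 (AMPLIFY -1): -13*-1=13, -1*-1=1, 7*-1=-7, -5*-1=5 -> [13, 1, -7, 5] (max |s|=13)
Overall max amplitude: 13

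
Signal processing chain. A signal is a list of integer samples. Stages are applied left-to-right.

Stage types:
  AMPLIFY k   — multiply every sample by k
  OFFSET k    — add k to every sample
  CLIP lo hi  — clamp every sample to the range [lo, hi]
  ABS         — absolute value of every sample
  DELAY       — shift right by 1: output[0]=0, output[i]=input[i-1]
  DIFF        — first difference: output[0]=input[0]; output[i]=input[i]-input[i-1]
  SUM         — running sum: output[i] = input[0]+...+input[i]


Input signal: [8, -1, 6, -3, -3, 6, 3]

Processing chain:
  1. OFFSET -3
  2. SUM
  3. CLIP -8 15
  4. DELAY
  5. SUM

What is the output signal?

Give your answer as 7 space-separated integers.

Input: [8, -1, 6, -3, -3, 6, 3]
Stage 1 (OFFSET -3): 8+-3=5, -1+-3=-4, 6+-3=3, -3+-3=-6, -3+-3=-6, 6+-3=3, 3+-3=0 -> [5, -4, 3, -6, -6, 3, 0]
Stage 2 (SUM): sum[0..0]=5, sum[0..1]=1, sum[0..2]=4, sum[0..3]=-2, sum[0..4]=-8, sum[0..5]=-5, sum[0..6]=-5 -> [5, 1, 4, -2, -8, -5, -5]
Stage 3 (CLIP -8 15): clip(5,-8,15)=5, clip(1,-8,15)=1, clip(4,-8,15)=4, clip(-2,-8,15)=-2, clip(-8,-8,15)=-8, clip(-5,-8,15)=-5, clip(-5,-8,15)=-5 -> [5, 1, 4, -2, -8, -5, -5]
Stage 4 (DELAY): [0, 5, 1, 4, -2, -8, -5] = [0, 5, 1, 4, -2, -8, -5] -> [0, 5, 1, 4, -2, -8, -5]
Stage 5 (SUM): sum[0..0]=0, sum[0..1]=5, sum[0..2]=6, sum[0..3]=10, sum[0..4]=8, sum[0..5]=0, sum[0..6]=-5 -> [0, 5, 6, 10, 8, 0, -5]

Answer: 0 5 6 10 8 0 -5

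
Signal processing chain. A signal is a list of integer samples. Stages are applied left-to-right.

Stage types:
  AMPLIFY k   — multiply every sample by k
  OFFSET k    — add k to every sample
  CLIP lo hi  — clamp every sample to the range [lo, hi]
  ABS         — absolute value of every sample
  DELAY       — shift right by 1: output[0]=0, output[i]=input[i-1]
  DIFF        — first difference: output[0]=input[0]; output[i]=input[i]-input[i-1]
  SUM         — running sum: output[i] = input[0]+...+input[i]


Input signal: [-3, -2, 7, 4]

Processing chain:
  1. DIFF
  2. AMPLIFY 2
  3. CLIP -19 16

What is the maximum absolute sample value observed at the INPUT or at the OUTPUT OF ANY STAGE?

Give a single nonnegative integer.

Answer: 18

Derivation:
Input: [-3, -2, 7, 4] (max |s|=7)
Stage 1 (DIFF): s[0]=-3, -2--3=1, 7--2=9, 4-7=-3 -> [-3, 1, 9, -3] (max |s|=9)
Stage 2 (AMPLIFY 2): -3*2=-6, 1*2=2, 9*2=18, -3*2=-6 -> [-6, 2, 18, -6] (max |s|=18)
Stage 3 (CLIP -19 16): clip(-6,-19,16)=-6, clip(2,-19,16)=2, clip(18,-19,16)=16, clip(-6,-19,16)=-6 -> [-6, 2, 16, -6] (max |s|=16)
Overall max amplitude: 18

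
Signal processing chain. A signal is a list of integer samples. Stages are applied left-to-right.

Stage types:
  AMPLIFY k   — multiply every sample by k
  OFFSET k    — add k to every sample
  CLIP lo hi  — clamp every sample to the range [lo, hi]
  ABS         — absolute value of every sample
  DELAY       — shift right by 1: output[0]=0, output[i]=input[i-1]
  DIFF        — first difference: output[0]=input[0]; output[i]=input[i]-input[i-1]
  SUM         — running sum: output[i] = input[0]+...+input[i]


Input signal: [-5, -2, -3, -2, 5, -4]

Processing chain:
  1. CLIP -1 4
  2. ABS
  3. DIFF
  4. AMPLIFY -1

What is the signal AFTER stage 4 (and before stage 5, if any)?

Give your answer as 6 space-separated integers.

Input: [-5, -2, -3, -2, 5, -4]
Stage 1 (CLIP -1 4): clip(-5,-1,4)=-1, clip(-2,-1,4)=-1, clip(-3,-1,4)=-1, clip(-2,-1,4)=-1, clip(5,-1,4)=4, clip(-4,-1,4)=-1 -> [-1, -1, -1, -1, 4, -1]
Stage 2 (ABS): |-1|=1, |-1|=1, |-1|=1, |-1|=1, |4|=4, |-1|=1 -> [1, 1, 1, 1, 4, 1]
Stage 3 (DIFF): s[0]=1, 1-1=0, 1-1=0, 1-1=0, 4-1=3, 1-4=-3 -> [1, 0, 0, 0, 3, -3]
Stage 4 (AMPLIFY -1): 1*-1=-1, 0*-1=0, 0*-1=0, 0*-1=0, 3*-1=-3, -3*-1=3 -> [-1, 0, 0, 0, -3, 3]

Answer: -1 0 0 0 -3 3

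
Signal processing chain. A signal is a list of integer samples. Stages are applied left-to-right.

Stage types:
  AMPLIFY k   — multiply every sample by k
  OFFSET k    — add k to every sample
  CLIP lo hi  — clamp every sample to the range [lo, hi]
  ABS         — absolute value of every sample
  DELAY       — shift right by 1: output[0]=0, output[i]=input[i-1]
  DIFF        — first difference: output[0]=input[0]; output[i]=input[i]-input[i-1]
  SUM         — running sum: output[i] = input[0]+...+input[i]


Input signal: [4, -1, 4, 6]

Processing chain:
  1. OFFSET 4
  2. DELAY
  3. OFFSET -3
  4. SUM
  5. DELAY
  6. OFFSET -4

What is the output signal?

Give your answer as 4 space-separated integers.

Input: [4, -1, 4, 6]
Stage 1 (OFFSET 4): 4+4=8, -1+4=3, 4+4=8, 6+4=10 -> [8, 3, 8, 10]
Stage 2 (DELAY): [0, 8, 3, 8] = [0, 8, 3, 8] -> [0, 8, 3, 8]
Stage 3 (OFFSET -3): 0+-3=-3, 8+-3=5, 3+-3=0, 8+-3=5 -> [-3, 5, 0, 5]
Stage 4 (SUM): sum[0..0]=-3, sum[0..1]=2, sum[0..2]=2, sum[0..3]=7 -> [-3, 2, 2, 7]
Stage 5 (DELAY): [0, -3, 2, 2] = [0, -3, 2, 2] -> [0, -3, 2, 2]
Stage 6 (OFFSET -4): 0+-4=-4, -3+-4=-7, 2+-4=-2, 2+-4=-2 -> [-4, -7, -2, -2]

Answer: -4 -7 -2 -2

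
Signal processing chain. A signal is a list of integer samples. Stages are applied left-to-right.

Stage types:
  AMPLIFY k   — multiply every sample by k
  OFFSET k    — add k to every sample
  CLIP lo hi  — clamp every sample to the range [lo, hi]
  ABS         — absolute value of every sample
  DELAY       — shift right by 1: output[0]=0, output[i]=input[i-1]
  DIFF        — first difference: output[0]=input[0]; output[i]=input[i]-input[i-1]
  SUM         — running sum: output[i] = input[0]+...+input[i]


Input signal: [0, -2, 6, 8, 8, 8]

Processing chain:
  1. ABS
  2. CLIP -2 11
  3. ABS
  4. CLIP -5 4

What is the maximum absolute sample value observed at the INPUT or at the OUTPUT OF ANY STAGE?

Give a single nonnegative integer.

Answer: 8

Derivation:
Input: [0, -2, 6, 8, 8, 8] (max |s|=8)
Stage 1 (ABS): |0|=0, |-2|=2, |6|=6, |8|=8, |8|=8, |8|=8 -> [0, 2, 6, 8, 8, 8] (max |s|=8)
Stage 2 (CLIP -2 11): clip(0,-2,11)=0, clip(2,-2,11)=2, clip(6,-2,11)=6, clip(8,-2,11)=8, clip(8,-2,11)=8, clip(8,-2,11)=8 -> [0, 2, 6, 8, 8, 8] (max |s|=8)
Stage 3 (ABS): |0|=0, |2|=2, |6|=6, |8|=8, |8|=8, |8|=8 -> [0, 2, 6, 8, 8, 8] (max |s|=8)
Stage 4 (CLIP -5 4): clip(0,-5,4)=0, clip(2,-5,4)=2, clip(6,-5,4)=4, clip(8,-5,4)=4, clip(8,-5,4)=4, clip(8,-5,4)=4 -> [0, 2, 4, 4, 4, 4] (max |s|=4)
Overall max amplitude: 8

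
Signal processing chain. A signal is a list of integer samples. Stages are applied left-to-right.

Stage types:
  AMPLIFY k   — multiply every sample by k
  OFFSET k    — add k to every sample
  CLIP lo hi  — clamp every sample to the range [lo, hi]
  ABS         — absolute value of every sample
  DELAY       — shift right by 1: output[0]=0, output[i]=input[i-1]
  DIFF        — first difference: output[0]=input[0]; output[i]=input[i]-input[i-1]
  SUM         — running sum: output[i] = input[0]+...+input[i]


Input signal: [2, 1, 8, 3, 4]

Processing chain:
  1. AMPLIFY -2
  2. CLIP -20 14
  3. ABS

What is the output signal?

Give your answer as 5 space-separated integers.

Answer: 4 2 16 6 8

Derivation:
Input: [2, 1, 8, 3, 4]
Stage 1 (AMPLIFY -2): 2*-2=-4, 1*-2=-2, 8*-2=-16, 3*-2=-6, 4*-2=-8 -> [-4, -2, -16, -6, -8]
Stage 2 (CLIP -20 14): clip(-4,-20,14)=-4, clip(-2,-20,14)=-2, clip(-16,-20,14)=-16, clip(-6,-20,14)=-6, clip(-8,-20,14)=-8 -> [-4, -2, -16, -6, -8]
Stage 3 (ABS): |-4|=4, |-2|=2, |-16|=16, |-6|=6, |-8|=8 -> [4, 2, 16, 6, 8]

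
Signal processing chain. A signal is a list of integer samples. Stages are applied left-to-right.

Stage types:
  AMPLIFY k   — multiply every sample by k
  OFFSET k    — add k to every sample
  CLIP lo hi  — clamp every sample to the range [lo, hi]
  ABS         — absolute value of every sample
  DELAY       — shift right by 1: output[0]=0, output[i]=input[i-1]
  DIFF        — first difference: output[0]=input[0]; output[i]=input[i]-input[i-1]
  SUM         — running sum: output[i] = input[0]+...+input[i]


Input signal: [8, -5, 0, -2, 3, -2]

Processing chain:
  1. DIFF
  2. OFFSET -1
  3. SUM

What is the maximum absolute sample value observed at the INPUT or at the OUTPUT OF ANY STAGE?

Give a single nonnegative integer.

Answer: 14

Derivation:
Input: [8, -5, 0, -2, 3, -2] (max |s|=8)
Stage 1 (DIFF): s[0]=8, -5-8=-13, 0--5=5, -2-0=-2, 3--2=5, -2-3=-5 -> [8, -13, 5, -2, 5, -5] (max |s|=13)
Stage 2 (OFFSET -1): 8+-1=7, -13+-1=-14, 5+-1=4, -2+-1=-3, 5+-1=4, -5+-1=-6 -> [7, -14, 4, -3, 4, -6] (max |s|=14)
Stage 3 (SUM): sum[0..0]=7, sum[0..1]=-7, sum[0..2]=-3, sum[0..3]=-6, sum[0..4]=-2, sum[0..5]=-8 -> [7, -7, -3, -6, -2, -8] (max |s|=8)
Overall max amplitude: 14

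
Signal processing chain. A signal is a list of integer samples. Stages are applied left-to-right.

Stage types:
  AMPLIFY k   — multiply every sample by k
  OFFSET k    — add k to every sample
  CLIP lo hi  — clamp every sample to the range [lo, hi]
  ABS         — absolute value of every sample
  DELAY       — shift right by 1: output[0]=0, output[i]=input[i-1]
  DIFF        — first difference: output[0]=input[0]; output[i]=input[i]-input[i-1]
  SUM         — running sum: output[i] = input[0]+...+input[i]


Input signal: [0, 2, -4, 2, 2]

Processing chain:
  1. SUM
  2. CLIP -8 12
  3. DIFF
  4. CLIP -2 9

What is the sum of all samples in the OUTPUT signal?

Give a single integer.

Answer: 4

Derivation:
Input: [0, 2, -4, 2, 2]
Stage 1 (SUM): sum[0..0]=0, sum[0..1]=2, sum[0..2]=-2, sum[0..3]=0, sum[0..4]=2 -> [0, 2, -2, 0, 2]
Stage 2 (CLIP -8 12): clip(0,-8,12)=0, clip(2,-8,12)=2, clip(-2,-8,12)=-2, clip(0,-8,12)=0, clip(2,-8,12)=2 -> [0, 2, -2, 0, 2]
Stage 3 (DIFF): s[0]=0, 2-0=2, -2-2=-4, 0--2=2, 2-0=2 -> [0, 2, -4, 2, 2]
Stage 4 (CLIP -2 9): clip(0,-2,9)=0, clip(2,-2,9)=2, clip(-4,-2,9)=-2, clip(2,-2,9)=2, clip(2,-2,9)=2 -> [0, 2, -2, 2, 2]
Output sum: 4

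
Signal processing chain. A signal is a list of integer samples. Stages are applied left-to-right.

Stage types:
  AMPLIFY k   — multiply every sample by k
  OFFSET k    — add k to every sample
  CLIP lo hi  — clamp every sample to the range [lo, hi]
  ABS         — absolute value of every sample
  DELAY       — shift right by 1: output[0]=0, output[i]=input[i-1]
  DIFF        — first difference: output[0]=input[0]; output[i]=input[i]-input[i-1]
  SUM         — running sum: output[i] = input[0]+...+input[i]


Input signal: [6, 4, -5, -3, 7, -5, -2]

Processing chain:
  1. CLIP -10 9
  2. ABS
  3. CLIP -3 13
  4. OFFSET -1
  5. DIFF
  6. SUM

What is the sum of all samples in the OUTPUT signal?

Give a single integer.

Answer: 25

Derivation:
Input: [6, 4, -5, -3, 7, -5, -2]
Stage 1 (CLIP -10 9): clip(6,-10,9)=6, clip(4,-10,9)=4, clip(-5,-10,9)=-5, clip(-3,-10,9)=-3, clip(7,-10,9)=7, clip(-5,-10,9)=-5, clip(-2,-10,9)=-2 -> [6, 4, -5, -3, 7, -5, -2]
Stage 2 (ABS): |6|=6, |4|=4, |-5|=5, |-3|=3, |7|=7, |-5|=5, |-2|=2 -> [6, 4, 5, 3, 7, 5, 2]
Stage 3 (CLIP -3 13): clip(6,-3,13)=6, clip(4,-3,13)=4, clip(5,-3,13)=5, clip(3,-3,13)=3, clip(7,-3,13)=7, clip(5,-3,13)=5, clip(2,-3,13)=2 -> [6, 4, 5, 3, 7, 5, 2]
Stage 4 (OFFSET -1): 6+-1=5, 4+-1=3, 5+-1=4, 3+-1=2, 7+-1=6, 5+-1=4, 2+-1=1 -> [5, 3, 4, 2, 6, 4, 1]
Stage 5 (DIFF): s[0]=5, 3-5=-2, 4-3=1, 2-4=-2, 6-2=4, 4-6=-2, 1-4=-3 -> [5, -2, 1, -2, 4, -2, -3]
Stage 6 (SUM): sum[0..0]=5, sum[0..1]=3, sum[0..2]=4, sum[0..3]=2, sum[0..4]=6, sum[0..5]=4, sum[0..6]=1 -> [5, 3, 4, 2, 6, 4, 1]
Output sum: 25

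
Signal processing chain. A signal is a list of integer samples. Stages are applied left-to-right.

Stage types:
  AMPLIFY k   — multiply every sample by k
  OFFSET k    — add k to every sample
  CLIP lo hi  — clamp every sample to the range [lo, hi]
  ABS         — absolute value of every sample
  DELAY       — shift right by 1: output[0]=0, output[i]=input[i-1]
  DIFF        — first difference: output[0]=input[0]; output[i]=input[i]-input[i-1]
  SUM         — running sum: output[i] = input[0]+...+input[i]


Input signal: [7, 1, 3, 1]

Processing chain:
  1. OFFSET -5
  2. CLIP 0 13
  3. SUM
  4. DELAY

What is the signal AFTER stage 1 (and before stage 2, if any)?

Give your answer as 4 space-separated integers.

Input: [7, 1, 3, 1]
Stage 1 (OFFSET -5): 7+-5=2, 1+-5=-4, 3+-5=-2, 1+-5=-4 -> [2, -4, -2, -4]

Answer: 2 -4 -2 -4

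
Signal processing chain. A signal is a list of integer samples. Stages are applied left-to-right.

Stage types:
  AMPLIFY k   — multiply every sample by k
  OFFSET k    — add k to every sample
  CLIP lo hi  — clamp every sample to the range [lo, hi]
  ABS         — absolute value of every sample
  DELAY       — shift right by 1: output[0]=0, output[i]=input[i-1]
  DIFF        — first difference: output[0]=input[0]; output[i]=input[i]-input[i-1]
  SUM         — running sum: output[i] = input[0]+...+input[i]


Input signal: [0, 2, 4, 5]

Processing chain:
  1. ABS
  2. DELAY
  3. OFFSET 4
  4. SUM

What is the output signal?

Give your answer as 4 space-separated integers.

Answer: 4 8 14 22

Derivation:
Input: [0, 2, 4, 5]
Stage 1 (ABS): |0|=0, |2|=2, |4|=4, |5|=5 -> [0, 2, 4, 5]
Stage 2 (DELAY): [0, 0, 2, 4] = [0, 0, 2, 4] -> [0, 0, 2, 4]
Stage 3 (OFFSET 4): 0+4=4, 0+4=4, 2+4=6, 4+4=8 -> [4, 4, 6, 8]
Stage 4 (SUM): sum[0..0]=4, sum[0..1]=8, sum[0..2]=14, sum[0..3]=22 -> [4, 8, 14, 22]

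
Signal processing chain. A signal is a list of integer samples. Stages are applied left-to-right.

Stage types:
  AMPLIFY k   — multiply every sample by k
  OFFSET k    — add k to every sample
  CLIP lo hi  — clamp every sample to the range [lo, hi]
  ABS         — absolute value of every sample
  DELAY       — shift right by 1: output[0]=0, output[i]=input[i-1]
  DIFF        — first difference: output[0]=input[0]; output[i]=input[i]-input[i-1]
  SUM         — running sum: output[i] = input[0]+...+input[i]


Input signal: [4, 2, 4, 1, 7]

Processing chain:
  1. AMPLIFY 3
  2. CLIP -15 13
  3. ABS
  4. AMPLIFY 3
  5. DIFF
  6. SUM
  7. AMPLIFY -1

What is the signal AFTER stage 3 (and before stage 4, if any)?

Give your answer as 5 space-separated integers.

Answer: 12 6 12 3 13

Derivation:
Input: [4, 2, 4, 1, 7]
Stage 1 (AMPLIFY 3): 4*3=12, 2*3=6, 4*3=12, 1*3=3, 7*3=21 -> [12, 6, 12, 3, 21]
Stage 2 (CLIP -15 13): clip(12,-15,13)=12, clip(6,-15,13)=6, clip(12,-15,13)=12, clip(3,-15,13)=3, clip(21,-15,13)=13 -> [12, 6, 12, 3, 13]
Stage 3 (ABS): |12|=12, |6|=6, |12|=12, |3|=3, |13|=13 -> [12, 6, 12, 3, 13]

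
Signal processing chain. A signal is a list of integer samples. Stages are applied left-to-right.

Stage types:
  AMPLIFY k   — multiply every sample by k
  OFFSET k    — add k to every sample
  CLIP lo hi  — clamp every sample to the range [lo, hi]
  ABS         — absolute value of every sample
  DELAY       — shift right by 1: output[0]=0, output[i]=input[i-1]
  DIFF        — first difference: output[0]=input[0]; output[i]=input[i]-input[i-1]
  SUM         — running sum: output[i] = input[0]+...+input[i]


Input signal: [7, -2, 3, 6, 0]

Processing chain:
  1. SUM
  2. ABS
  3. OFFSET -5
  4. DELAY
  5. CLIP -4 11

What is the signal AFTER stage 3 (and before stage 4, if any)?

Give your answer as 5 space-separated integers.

Answer: 2 0 3 9 9

Derivation:
Input: [7, -2, 3, 6, 0]
Stage 1 (SUM): sum[0..0]=7, sum[0..1]=5, sum[0..2]=8, sum[0..3]=14, sum[0..4]=14 -> [7, 5, 8, 14, 14]
Stage 2 (ABS): |7|=7, |5|=5, |8|=8, |14|=14, |14|=14 -> [7, 5, 8, 14, 14]
Stage 3 (OFFSET -5): 7+-5=2, 5+-5=0, 8+-5=3, 14+-5=9, 14+-5=9 -> [2, 0, 3, 9, 9]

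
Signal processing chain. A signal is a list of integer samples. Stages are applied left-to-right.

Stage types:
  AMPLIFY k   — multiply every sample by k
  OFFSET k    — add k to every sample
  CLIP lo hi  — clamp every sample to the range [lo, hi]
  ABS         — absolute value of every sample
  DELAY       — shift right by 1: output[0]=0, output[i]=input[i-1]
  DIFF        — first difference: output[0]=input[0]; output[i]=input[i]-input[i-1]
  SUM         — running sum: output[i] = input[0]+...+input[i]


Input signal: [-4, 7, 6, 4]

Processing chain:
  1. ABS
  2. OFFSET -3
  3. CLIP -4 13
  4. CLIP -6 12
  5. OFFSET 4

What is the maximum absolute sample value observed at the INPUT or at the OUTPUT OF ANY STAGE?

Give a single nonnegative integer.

Input: [-4, 7, 6, 4] (max |s|=7)
Stage 1 (ABS): |-4|=4, |7|=7, |6|=6, |4|=4 -> [4, 7, 6, 4] (max |s|=7)
Stage 2 (OFFSET -3): 4+-3=1, 7+-3=4, 6+-3=3, 4+-3=1 -> [1, 4, 3, 1] (max |s|=4)
Stage 3 (CLIP -4 13): clip(1,-4,13)=1, clip(4,-4,13)=4, clip(3,-4,13)=3, clip(1,-4,13)=1 -> [1, 4, 3, 1] (max |s|=4)
Stage 4 (CLIP -6 12): clip(1,-6,12)=1, clip(4,-6,12)=4, clip(3,-6,12)=3, clip(1,-6,12)=1 -> [1, 4, 3, 1] (max |s|=4)
Stage 5 (OFFSET 4): 1+4=5, 4+4=8, 3+4=7, 1+4=5 -> [5, 8, 7, 5] (max |s|=8)
Overall max amplitude: 8

Answer: 8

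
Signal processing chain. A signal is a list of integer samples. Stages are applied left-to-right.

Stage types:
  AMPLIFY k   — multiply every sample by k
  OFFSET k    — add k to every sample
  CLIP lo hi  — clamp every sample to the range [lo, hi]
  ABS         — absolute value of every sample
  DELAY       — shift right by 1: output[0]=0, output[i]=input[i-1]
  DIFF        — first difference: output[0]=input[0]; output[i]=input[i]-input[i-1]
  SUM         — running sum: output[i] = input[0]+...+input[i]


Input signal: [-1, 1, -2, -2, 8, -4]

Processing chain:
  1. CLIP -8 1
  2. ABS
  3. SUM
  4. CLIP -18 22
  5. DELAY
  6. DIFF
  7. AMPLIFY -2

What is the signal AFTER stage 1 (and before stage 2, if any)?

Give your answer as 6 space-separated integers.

Answer: -1 1 -2 -2 1 -4

Derivation:
Input: [-1, 1, -2, -2, 8, -4]
Stage 1 (CLIP -8 1): clip(-1,-8,1)=-1, clip(1,-8,1)=1, clip(-2,-8,1)=-2, clip(-2,-8,1)=-2, clip(8,-8,1)=1, clip(-4,-8,1)=-4 -> [-1, 1, -2, -2, 1, -4]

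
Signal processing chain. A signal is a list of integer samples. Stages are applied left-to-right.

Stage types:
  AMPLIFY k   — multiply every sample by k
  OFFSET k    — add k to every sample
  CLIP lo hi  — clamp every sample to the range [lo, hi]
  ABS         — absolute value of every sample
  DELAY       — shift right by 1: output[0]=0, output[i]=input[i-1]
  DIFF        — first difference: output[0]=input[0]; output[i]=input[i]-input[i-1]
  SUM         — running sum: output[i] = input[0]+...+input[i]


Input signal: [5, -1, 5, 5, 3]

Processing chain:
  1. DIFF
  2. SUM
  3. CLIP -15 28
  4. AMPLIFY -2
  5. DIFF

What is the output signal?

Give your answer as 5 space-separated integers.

Answer: -10 12 -12 0 4

Derivation:
Input: [5, -1, 5, 5, 3]
Stage 1 (DIFF): s[0]=5, -1-5=-6, 5--1=6, 5-5=0, 3-5=-2 -> [5, -6, 6, 0, -2]
Stage 2 (SUM): sum[0..0]=5, sum[0..1]=-1, sum[0..2]=5, sum[0..3]=5, sum[0..4]=3 -> [5, -1, 5, 5, 3]
Stage 3 (CLIP -15 28): clip(5,-15,28)=5, clip(-1,-15,28)=-1, clip(5,-15,28)=5, clip(5,-15,28)=5, clip(3,-15,28)=3 -> [5, -1, 5, 5, 3]
Stage 4 (AMPLIFY -2): 5*-2=-10, -1*-2=2, 5*-2=-10, 5*-2=-10, 3*-2=-6 -> [-10, 2, -10, -10, -6]
Stage 5 (DIFF): s[0]=-10, 2--10=12, -10-2=-12, -10--10=0, -6--10=4 -> [-10, 12, -12, 0, 4]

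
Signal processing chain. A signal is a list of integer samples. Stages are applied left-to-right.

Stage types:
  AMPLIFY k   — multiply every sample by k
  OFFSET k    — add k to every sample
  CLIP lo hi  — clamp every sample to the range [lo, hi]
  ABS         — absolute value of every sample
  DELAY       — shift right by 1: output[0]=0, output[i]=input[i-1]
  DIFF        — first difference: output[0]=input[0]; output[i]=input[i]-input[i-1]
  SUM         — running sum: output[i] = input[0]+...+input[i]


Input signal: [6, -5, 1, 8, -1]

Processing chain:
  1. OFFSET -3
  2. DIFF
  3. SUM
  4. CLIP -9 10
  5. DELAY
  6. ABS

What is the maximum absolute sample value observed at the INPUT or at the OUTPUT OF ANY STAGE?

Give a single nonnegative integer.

Answer: 11

Derivation:
Input: [6, -5, 1, 8, -1] (max |s|=8)
Stage 1 (OFFSET -3): 6+-3=3, -5+-3=-8, 1+-3=-2, 8+-3=5, -1+-3=-4 -> [3, -8, -2, 5, -4] (max |s|=8)
Stage 2 (DIFF): s[0]=3, -8-3=-11, -2--8=6, 5--2=7, -4-5=-9 -> [3, -11, 6, 7, -9] (max |s|=11)
Stage 3 (SUM): sum[0..0]=3, sum[0..1]=-8, sum[0..2]=-2, sum[0..3]=5, sum[0..4]=-4 -> [3, -8, -2, 5, -4] (max |s|=8)
Stage 4 (CLIP -9 10): clip(3,-9,10)=3, clip(-8,-9,10)=-8, clip(-2,-9,10)=-2, clip(5,-9,10)=5, clip(-4,-9,10)=-4 -> [3, -8, -2, 5, -4] (max |s|=8)
Stage 5 (DELAY): [0, 3, -8, -2, 5] = [0, 3, -8, -2, 5] -> [0, 3, -8, -2, 5] (max |s|=8)
Stage 6 (ABS): |0|=0, |3|=3, |-8|=8, |-2|=2, |5|=5 -> [0, 3, 8, 2, 5] (max |s|=8)
Overall max amplitude: 11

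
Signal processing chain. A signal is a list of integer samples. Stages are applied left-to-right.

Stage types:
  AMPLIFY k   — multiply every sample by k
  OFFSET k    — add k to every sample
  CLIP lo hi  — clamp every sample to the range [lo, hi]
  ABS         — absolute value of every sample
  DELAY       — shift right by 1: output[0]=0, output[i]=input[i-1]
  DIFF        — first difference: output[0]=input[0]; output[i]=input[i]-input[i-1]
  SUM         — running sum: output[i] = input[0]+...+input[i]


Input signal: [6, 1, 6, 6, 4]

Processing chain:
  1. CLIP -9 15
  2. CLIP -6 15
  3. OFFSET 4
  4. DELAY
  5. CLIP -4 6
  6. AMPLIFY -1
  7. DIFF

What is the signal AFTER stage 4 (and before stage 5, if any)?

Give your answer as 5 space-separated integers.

Input: [6, 1, 6, 6, 4]
Stage 1 (CLIP -9 15): clip(6,-9,15)=6, clip(1,-9,15)=1, clip(6,-9,15)=6, clip(6,-9,15)=6, clip(4,-9,15)=4 -> [6, 1, 6, 6, 4]
Stage 2 (CLIP -6 15): clip(6,-6,15)=6, clip(1,-6,15)=1, clip(6,-6,15)=6, clip(6,-6,15)=6, clip(4,-6,15)=4 -> [6, 1, 6, 6, 4]
Stage 3 (OFFSET 4): 6+4=10, 1+4=5, 6+4=10, 6+4=10, 4+4=8 -> [10, 5, 10, 10, 8]
Stage 4 (DELAY): [0, 10, 5, 10, 10] = [0, 10, 5, 10, 10] -> [0, 10, 5, 10, 10]

Answer: 0 10 5 10 10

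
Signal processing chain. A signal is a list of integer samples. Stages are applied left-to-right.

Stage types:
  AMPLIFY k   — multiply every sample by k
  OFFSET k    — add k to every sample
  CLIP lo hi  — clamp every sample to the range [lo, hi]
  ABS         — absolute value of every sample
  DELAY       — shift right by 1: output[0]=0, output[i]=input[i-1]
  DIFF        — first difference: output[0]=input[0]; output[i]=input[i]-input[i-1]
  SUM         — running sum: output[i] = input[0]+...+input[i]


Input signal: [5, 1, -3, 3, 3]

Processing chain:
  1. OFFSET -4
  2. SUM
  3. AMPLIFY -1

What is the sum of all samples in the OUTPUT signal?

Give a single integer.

Answer: 31

Derivation:
Input: [5, 1, -3, 3, 3]
Stage 1 (OFFSET -4): 5+-4=1, 1+-4=-3, -3+-4=-7, 3+-4=-1, 3+-4=-1 -> [1, -3, -7, -1, -1]
Stage 2 (SUM): sum[0..0]=1, sum[0..1]=-2, sum[0..2]=-9, sum[0..3]=-10, sum[0..4]=-11 -> [1, -2, -9, -10, -11]
Stage 3 (AMPLIFY -1): 1*-1=-1, -2*-1=2, -9*-1=9, -10*-1=10, -11*-1=11 -> [-1, 2, 9, 10, 11]
Output sum: 31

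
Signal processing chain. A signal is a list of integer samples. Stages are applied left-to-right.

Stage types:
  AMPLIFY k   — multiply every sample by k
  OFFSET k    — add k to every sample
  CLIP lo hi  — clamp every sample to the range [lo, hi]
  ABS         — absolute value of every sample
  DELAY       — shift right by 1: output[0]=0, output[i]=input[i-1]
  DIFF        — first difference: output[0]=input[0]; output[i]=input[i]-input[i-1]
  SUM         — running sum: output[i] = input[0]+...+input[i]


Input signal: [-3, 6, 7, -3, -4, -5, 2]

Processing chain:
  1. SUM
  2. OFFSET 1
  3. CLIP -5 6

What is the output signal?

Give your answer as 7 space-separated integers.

Answer: -2 4 6 6 4 -1 1

Derivation:
Input: [-3, 6, 7, -3, -4, -5, 2]
Stage 1 (SUM): sum[0..0]=-3, sum[0..1]=3, sum[0..2]=10, sum[0..3]=7, sum[0..4]=3, sum[0..5]=-2, sum[0..6]=0 -> [-3, 3, 10, 7, 3, -2, 0]
Stage 2 (OFFSET 1): -3+1=-2, 3+1=4, 10+1=11, 7+1=8, 3+1=4, -2+1=-1, 0+1=1 -> [-2, 4, 11, 8, 4, -1, 1]
Stage 3 (CLIP -5 6): clip(-2,-5,6)=-2, clip(4,-5,6)=4, clip(11,-5,6)=6, clip(8,-5,6)=6, clip(4,-5,6)=4, clip(-1,-5,6)=-1, clip(1,-5,6)=1 -> [-2, 4, 6, 6, 4, -1, 1]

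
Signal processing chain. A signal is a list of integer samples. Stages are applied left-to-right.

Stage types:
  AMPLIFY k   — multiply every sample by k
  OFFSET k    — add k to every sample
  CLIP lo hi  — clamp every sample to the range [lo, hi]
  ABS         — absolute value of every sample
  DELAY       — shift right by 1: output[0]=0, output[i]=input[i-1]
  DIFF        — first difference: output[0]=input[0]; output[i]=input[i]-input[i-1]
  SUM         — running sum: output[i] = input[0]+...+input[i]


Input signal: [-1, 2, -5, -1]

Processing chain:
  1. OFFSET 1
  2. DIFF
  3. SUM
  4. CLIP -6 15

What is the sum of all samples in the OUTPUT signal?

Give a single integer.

Input: [-1, 2, -5, -1]
Stage 1 (OFFSET 1): -1+1=0, 2+1=3, -5+1=-4, -1+1=0 -> [0, 3, -4, 0]
Stage 2 (DIFF): s[0]=0, 3-0=3, -4-3=-7, 0--4=4 -> [0, 3, -7, 4]
Stage 3 (SUM): sum[0..0]=0, sum[0..1]=3, sum[0..2]=-4, sum[0..3]=0 -> [0, 3, -4, 0]
Stage 4 (CLIP -6 15): clip(0,-6,15)=0, clip(3,-6,15)=3, clip(-4,-6,15)=-4, clip(0,-6,15)=0 -> [0, 3, -4, 0]
Output sum: -1

Answer: -1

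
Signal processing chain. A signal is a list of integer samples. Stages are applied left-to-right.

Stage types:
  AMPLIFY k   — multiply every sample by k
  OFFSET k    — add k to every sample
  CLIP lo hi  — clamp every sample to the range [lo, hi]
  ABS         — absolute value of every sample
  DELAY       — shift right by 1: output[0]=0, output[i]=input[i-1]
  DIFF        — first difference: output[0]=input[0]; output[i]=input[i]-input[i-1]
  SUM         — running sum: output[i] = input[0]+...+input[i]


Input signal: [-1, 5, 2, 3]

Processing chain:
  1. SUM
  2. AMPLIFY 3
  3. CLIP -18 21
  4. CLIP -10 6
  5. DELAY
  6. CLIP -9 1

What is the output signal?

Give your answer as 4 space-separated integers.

Answer: 0 -3 1 1

Derivation:
Input: [-1, 5, 2, 3]
Stage 1 (SUM): sum[0..0]=-1, sum[0..1]=4, sum[0..2]=6, sum[0..3]=9 -> [-1, 4, 6, 9]
Stage 2 (AMPLIFY 3): -1*3=-3, 4*3=12, 6*3=18, 9*3=27 -> [-3, 12, 18, 27]
Stage 3 (CLIP -18 21): clip(-3,-18,21)=-3, clip(12,-18,21)=12, clip(18,-18,21)=18, clip(27,-18,21)=21 -> [-3, 12, 18, 21]
Stage 4 (CLIP -10 6): clip(-3,-10,6)=-3, clip(12,-10,6)=6, clip(18,-10,6)=6, clip(21,-10,6)=6 -> [-3, 6, 6, 6]
Stage 5 (DELAY): [0, -3, 6, 6] = [0, -3, 6, 6] -> [0, -3, 6, 6]
Stage 6 (CLIP -9 1): clip(0,-9,1)=0, clip(-3,-9,1)=-3, clip(6,-9,1)=1, clip(6,-9,1)=1 -> [0, -3, 1, 1]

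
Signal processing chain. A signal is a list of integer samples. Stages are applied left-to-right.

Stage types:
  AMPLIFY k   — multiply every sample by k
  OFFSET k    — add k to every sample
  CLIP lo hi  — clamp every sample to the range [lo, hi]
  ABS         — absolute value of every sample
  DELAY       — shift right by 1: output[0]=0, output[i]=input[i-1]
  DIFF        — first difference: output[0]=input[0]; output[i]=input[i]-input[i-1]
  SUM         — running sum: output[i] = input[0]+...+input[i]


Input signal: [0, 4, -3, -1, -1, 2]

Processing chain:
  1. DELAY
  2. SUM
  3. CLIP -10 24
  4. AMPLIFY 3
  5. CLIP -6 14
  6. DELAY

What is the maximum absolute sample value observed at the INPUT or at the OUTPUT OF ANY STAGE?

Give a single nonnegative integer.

Answer: 12

Derivation:
Input: [0, 4, -3, -1, -1, 2] (max |s|=4)
Stage 1 (DELAY): [0, 0, 4, -3, -1, -1] = [0, 0, 4, -3, -1, -1] -> [0, 0, 4, -3, -1, -1] (max |s|=4)
Stage 2 (SUM): sum[0..0]=0, sum[0..1]=0, sum[0..2]=4, sum[0..3]=1, sum[0..4]=0, sum[0..5]=-1 -> [0, 0, 4, 1, 0, -1] (max |s|=4)
Stage 3 (CLIP -10 24): clip(0,-10,24)=0, clip(0,-10,24)=0, clip(4,-10,24)=4, clip(1,-10,24)=1, clip(0,-10,24)=0, clip(-1,-10,24)=-1 -> [0, 0, 4, 1, 0, -1] (max |s|=4)
Stage 4 (AMPLIFY 3): 0*3=0, 0*3=0, 4*3=12, 1*3=3, 0*3=0, -1*3=-3 -> [0, 0, 12, 3, 0, -3] (max |s|=12)
Stage 5 (CLIP -6 14): clip(0,-6,14)=0, clip(0,-6,14)=0, clip(12,-6,14)=12, clip(3,-6,14)=3, clip(0,-6,14)=0, clip(-3,-6,14)=-3 -> [0, 0, 12, 3, 0, -3] (max |s|=12)
Stage 6 (DELAY): [0, 0, 0, 12, 3, 0] = [0, 0, 0, 12, 3, 0] -> [0, 0, 0, 12, 3, 0] (max |s|=12)
Overall max amplitude: 12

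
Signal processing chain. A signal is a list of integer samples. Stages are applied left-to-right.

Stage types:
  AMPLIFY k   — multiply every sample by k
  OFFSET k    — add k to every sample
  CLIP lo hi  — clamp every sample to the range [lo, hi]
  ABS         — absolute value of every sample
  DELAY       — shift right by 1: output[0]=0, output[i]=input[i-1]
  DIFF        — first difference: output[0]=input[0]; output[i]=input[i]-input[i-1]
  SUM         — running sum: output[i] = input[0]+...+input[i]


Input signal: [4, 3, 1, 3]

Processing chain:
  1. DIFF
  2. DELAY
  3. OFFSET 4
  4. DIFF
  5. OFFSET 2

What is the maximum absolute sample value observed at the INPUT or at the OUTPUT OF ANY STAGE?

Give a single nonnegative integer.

Answer: 8

Derivation:
Input: [4, 3, 1, 3] (max |s|=4)
Stage 1 (DIFF): s[0]=4, 3-4=-1, 1-3=-2, 3-1=2 -> [4, -1, -2, 2] (max |s|=4)
Stage 2 (DELAY): [0, 4, -1, -2] = [0, 4, -1, -2] -> [0, 4, -1, -2] (max |s|=4)
Stage 3 (OFFSET 4): 0+4=4, 4+4=8, -1+4=3, -2+4=2 -> [4, 8, 3, 2] (max |s|=8)
Stage 4 (DIFF): s[0]=4, 8-4=4, 3-8=-5, 2-3=-1 -> [4, 4, -5, -1] (max |s|=5)
Stage 5 (OFFSET 2): 4+2=6, 4+2=6, -5+2=-3, -1+2=1 -> [6, 6, -3, 1] (max |s|=6)
Overall max amplitude: 8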